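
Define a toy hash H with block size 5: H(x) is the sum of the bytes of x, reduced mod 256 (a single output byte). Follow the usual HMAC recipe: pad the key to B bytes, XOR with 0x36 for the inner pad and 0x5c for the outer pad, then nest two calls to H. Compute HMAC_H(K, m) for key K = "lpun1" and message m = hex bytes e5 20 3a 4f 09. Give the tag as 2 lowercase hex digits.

fd

Key "lpun1" = 6c 70 75 6e 31 is exactly B = 5 bytes: K' = 6c 70 75 6e 31.
K' ⊕ ipad = 5a 46 43 58 07.  K' ⊕ opad = 30 2c 29 32 6d.
Inner input = (K'⊕ipad) ∥ m = 5a 46 43 58 07 ∥ e5 20 3a 4f 09.
Inner hash: sum = 90+70+67+88+7+229+32+58+79+9 = 729; mod 256 = 217 → d9.
Outer input = (K'⊕opad) ∥ inner = 30 2c 29 32 6d ∥ d9.
Outer hash (tag): sum = 48+44+41+50+109+217 = 509; mod 256 = 253 → fd.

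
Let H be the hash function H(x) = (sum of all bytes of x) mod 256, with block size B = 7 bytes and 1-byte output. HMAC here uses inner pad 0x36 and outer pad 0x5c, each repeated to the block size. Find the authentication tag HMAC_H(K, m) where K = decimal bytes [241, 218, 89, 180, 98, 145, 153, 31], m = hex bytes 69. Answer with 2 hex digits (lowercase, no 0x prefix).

69

Key decimal bytes [241, 218, 89, 180, 98, 145, 153, 31] = f1 da 59 b4 62 91 99 1f is 8 bytes > B = 7, so hash it first: H(key) = 83, then zero-pad to 7 bytes: K' = 83 00 00 00 00 00 00.
K' ⊕ ipad = b5 36 36 36 36 36 36.  K' ⊕ opad = df 5c 5c 5c 5c 5c 5c.
Inner input = (K'⊕ipad) ∥ m = b5 36 36 36 36 36 36 ∥ 69.
Inner hash: sum = 181+54+54+54+54+54+54+105 = 610; mod 256 = 98 → 62.
Outer input = (K'⊕opad) ∥ inner = df 5c 5c 5c 5c 5c 5c ∥ 62.
Outer hash (tag): sum = 223+92+92+92+92+92+92+98 = 873; mod 256 = 105 → 69.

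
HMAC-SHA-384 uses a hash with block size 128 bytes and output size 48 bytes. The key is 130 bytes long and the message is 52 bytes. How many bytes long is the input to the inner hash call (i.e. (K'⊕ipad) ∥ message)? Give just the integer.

Key is 130 > 128 bytes, so it is hashed to 48 bytes then zero-padded to 128: |K'| = 128.
Inner input = (K'⊕ipad) ∥ m → 128 + 52 = 180 bytes.

180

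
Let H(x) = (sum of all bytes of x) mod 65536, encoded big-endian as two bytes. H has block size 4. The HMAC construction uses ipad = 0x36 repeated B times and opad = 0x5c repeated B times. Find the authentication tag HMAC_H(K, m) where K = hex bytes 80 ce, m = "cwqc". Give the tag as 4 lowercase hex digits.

Key hex bytes 80 ce is 2 bytes ≤ B = 4; zero-pad to 4 bytes: K' = 80 ce 00 00.
K' ⊕ ipad = b6 f8 36 36.  K' ⊕ opad = dc 92 5c 5c.
Inner input = (K'⊕ipad) ∥ m = b6 f8 36 36 ∥ 63 77 71 63.
Inner hash: sum = 182+248+54+54+99+119+113+99 = 968 → 03 c8.
Outer input = (K'⊕opad) ∥ inner = dc 92 5c 5c ∥ 03 c8.
Outer hash (tag): sum = 220+146+92+92+3+200 = 753 → 02 f1.

02f1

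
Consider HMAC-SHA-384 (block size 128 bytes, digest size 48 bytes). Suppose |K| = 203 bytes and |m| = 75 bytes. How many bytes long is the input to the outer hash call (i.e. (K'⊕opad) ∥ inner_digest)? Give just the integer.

176

Key is 203 > 128 bytes, so it is hashed to 48 bytes then zero-padded to 128: |K'| = 128.
Outer input = (K'⊕opad) ∥ H(inner) → 128 + 48 = 176 bytes.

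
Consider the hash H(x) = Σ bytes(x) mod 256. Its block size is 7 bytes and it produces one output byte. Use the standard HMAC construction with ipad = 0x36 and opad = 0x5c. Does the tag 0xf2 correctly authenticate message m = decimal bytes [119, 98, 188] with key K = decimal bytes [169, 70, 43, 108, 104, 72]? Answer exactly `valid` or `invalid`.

Key decimal bytes [169, 70, 43, 108, 104, 72] = a9 46 2b 6c 68 48 is 6 bytes ≤ B = 7; zero-pad to 7 bytes: K' = a9 46 2b 6c 68 48 00.
K' ⊕ ipad = 9f 70 1d 5a 5e 7e 36; K' ⊕ opad = f5 1a 77 30 34 14 5c.
Inner hash: sum = 159+112+29+90+94+126+54+119+98+188 = 1069; mod 256 = 45 → 2d.
Outer hash (recomputed tag): sum = 245+26+119+48+52+20+92+45 = 647; mod 256 = 135 → 87.
Recomputed tag = 87; claimed = f2 → mismatch.

invalid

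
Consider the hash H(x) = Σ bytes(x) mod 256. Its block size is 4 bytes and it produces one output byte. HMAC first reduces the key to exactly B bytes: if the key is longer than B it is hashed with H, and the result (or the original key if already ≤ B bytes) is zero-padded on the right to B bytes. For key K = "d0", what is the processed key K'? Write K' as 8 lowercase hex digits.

64300000

Key "d0" = 64 30 is 2 bytes ≤ B = 4; zero-pad to 4 bytes: K' = 64 30 00 00.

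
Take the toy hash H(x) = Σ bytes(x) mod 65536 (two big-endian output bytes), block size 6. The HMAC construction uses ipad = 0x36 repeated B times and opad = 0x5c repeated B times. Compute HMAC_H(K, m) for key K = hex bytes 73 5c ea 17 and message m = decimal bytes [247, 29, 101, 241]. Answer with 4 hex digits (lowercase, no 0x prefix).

Key hex bytes 73 5c ea 17 is 4 bytes ≤ B = 6; zero-pad to 6 bytes: K' = 73 5c ea 17 00 00.
K' ⊕ ipad = 45 6a dc 21 36 36.  K' ⊕ opad = 2f 00 b6 4b 5c 5c.
Inner input = (K'⊕ipad) ∥ m = 45 6a dc 21 36 36 ∥ f7 1d 65 f1.
Inner hash: sum = 69+106+220+33+54+54+247+29+101+241 = 1154 → 04 82.
Outer input = (K'⊕opad) ∥ inner = 2f 00 b6 4b 5c 5c ∥ 04 82.
Outer hash (tag): sum = 47+0+182+75+92+92+4+130 = 622 → 02 6e.

026e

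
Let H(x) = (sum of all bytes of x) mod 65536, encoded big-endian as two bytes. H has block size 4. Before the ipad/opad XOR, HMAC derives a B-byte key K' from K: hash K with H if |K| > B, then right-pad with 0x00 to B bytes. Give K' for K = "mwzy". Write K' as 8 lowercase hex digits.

6d777a79

Key "mwzy" = 6d 77 7a 79 is exactly B = 4 bytes: K' = 6d 77 7a 79.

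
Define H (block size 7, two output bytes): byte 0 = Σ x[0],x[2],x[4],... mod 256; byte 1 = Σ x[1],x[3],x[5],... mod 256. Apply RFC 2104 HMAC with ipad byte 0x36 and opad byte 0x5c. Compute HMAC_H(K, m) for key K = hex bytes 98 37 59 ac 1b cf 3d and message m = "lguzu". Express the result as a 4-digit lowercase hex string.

Key hex bytes 98 37 59 ac 1b cf 3d is exactly B = 7 bytes: K' = 98 37 59 ac 1b cf 3d.
K' ⊕ ipad = ae 01 6f 9a 2d f9 0b.  K' ⊕ opad = c4 6b 05 f0 47 93 61.
Inner input = (K'⊕ipad) ∥ m = ae 01 6f 9a 2d f9 0b ∥ 6c 67 75 7a 75.
Inner hash: even-index sum = 566 mod 256 = 54; odd-index sum = 746 mod 256 = 234 → 36 ea.
Outer input = (K'⊕opad) ∥ inner = c4 6b 05 f0 47 93 61 ∥ 36 ea.
Outer hash (tag): even-index sum = 603 mod 256 = 91; odd-index sum = 548 mod 256 = 36 → 5b 24.

5b24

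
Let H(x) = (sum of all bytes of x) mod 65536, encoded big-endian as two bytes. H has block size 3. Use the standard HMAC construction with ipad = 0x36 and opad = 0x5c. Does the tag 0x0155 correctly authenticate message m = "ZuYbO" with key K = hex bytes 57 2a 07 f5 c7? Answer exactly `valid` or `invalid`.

invalid

Key hex bytes 57 2a 07 f5 c7 is 5 bytes > B = 3, so hash it first: H(key) = 02 44, then zero-pad to 3 bytes: K' = 02 44 00.
K' ⊕ ipad = 34 72 36; K' ⊕ opad = 5e 18 5c.
Inner hash: sum = 52+114+54+90+117+89+98+79 = 693 → 02 b5.
Outer hash (recomputed tag): sum = 94+24+92+2+181 = 393 → 01 89.
Recomputed tag = 0189; claimed = 0155 → mismatch.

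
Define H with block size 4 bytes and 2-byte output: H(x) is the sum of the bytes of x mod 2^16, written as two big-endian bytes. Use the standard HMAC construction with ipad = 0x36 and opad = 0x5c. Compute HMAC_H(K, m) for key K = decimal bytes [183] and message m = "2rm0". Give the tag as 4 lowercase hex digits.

0265

Key decimal bytes [183] = b7 is 1 byte ≤ B = 4; zero-pad to 4 bytes: K' = b7 00 00 00.
K' ⊕ ipad = 81 36 36 36.  K' ⊕ opad = eb 5c 5c 5c.
Inner input = (K'⊕ipad) ∥ m = 81 36 36 36 ∥ 32 72 6d 30.
Inner hash: sum = 129+54+54+54+50+114+109+48 = 612 → 02 64.
Outer input = (K'⊕opad) ∥ inner = eb 5c 5c 5c ∥ 02 64.
Outer hash (tag): sum = 235+92+92+92+2+100 = 613 → 02 65.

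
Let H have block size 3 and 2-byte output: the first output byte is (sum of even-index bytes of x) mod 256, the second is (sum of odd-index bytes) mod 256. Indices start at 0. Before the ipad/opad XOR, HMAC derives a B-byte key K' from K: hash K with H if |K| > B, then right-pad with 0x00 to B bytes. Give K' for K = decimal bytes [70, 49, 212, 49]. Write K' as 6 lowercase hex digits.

|K| = 4 > B = 3, so first hash the key.
H(K): even-index sum = 282 mod 256 = 26; odd-index sum = 98 mod 256 = 98 → 1a 62.
Zero-pad H(K) = 1a 62 to 3 bytes: K' = 1a 62 00.

1a6200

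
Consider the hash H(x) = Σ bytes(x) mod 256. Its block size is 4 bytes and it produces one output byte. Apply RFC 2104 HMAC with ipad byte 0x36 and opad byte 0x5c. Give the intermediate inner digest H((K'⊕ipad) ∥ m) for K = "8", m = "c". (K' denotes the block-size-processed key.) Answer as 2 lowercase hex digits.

13

Key "8" = 38 is 1 byte ≤ B = 4; zero-pad to 4 bytes: K' = 38 00 00 00.
K' ⊕ ipad = 0e 36 36 36.
Inner input = 0e 36 36 36 ∥ 63.
Inner hash: sum = 14+54+54+54+99 = 275; mod 256 = 19 → 13.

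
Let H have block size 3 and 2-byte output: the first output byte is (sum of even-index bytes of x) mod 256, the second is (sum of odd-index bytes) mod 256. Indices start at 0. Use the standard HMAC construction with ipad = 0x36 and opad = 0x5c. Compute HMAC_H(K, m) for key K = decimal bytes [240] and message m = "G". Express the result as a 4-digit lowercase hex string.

Key decimal bytes [240] = f0 is 1 byte ≤ B = 3; zero-pad to 3 bytes: K' = f0 00 00.
K' ⊕ ipad = c6 36 36.  K' ⊕ opad = ac 5c 5c.
Inner input = (K'⊕ipad) ∥ m = c6 36 36 ∥ 47.
Inner hash: even-index sum = 252 mod 256 = 252; odd-index sum = 125 mod 256 = 125 → fc 7d.
Outer input = (K'⊕opad) ∥ inner = ac 5c 5c ∥ fc 7d.
Outer hash (tag): even-index sum = 389 mod 256 = 133; odd-index sum = 344 mod 256 = 88 → 85 58.

8558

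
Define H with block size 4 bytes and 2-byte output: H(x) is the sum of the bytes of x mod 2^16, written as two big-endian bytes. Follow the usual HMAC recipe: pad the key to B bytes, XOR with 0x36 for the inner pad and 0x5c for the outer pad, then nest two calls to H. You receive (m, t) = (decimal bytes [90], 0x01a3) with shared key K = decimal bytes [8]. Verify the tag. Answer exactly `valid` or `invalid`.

valid

Key decimal bytes [8] = 08 is 1 byte ≤ B = 4; zero-pad to 4 bytes: K' = 08 00 00 00.
K' ⊕ ipad = 3e 36 36 36; K' ⊕ opad = 54 5c 5c 5c.
Inner hash: sum = 62+54+54+54+90 = 314 → 01 3a.
Outer hash (recomputed tag): sum = 84+92+92+92+1+58 = 419 → 01 a3.
Recomputed tag = 01a3; claimed = 01a3 → match.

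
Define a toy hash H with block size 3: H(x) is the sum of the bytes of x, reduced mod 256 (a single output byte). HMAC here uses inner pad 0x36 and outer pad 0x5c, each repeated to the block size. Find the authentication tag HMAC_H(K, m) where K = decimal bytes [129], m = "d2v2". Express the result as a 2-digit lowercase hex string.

Key decimal bytes [129] = 81 is 1 byte ≤ B = 3; zero-pad to 3 bytes: K' = 81 00 00.
K' ⊕ ipad = b7 36 36.  K' ⊕ opad = dd 5c 5c.
Inner input = (K'⊕ipad) ∥ m = b7 36 36 ∥ 64 32 76 32.
Inner hash: sum = 183+54+54+100+50+118+50 = 609; mod 256 = 97 → 61.
Outer input = (K'⊕opad) ∥ inner = dd 5c 5c ∥ 61.
Outer hash (tag): sum = 221+92+92+97 = 502; mod 256 = 246 → f6.

f6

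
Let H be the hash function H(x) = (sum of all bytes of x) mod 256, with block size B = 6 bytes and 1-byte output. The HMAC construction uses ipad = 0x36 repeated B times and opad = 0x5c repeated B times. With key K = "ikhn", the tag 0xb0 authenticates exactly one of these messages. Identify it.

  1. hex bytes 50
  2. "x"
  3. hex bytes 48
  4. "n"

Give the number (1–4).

3

Key "ikhn" = 69 6b 68 6e is 4 bytes ≤ B = 6; zero-pad to 6 bytes: K' = 69 6b 68 6e 00 00.
K' ⊕ ipad = 5f 5d 5e 58 36 36; K' ⊕ opad = 35 37 34 32 5c 5c.
m1: inner = H(5f 5d 5e 58 36 36 50) = 2e; tag = H(35 37 34 32 5c 5c 2e) = b8
m2: inner = H(5f 5d 5e 58 36 36 78) = 56; tag = H(35 37 34 32 5c 5c 56) = e0
m3: inner = H(5f 5d 5e 58 36 36 48) = 26; tag = H(35 37 34 32 5c 5c 26) = b0 ← matches
m4: inner = H(5f 5d 5e 58 36 36 6e) = 4c; tag = H(35 37 34 32 5c 5c 4c) = d6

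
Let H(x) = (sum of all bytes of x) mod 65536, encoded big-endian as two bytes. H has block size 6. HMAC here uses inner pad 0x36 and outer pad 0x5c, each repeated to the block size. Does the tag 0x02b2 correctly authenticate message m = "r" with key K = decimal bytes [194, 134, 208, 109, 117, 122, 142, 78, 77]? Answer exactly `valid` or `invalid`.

valid

Key decimal bytes [194, 134, 208, 109, 117, 122, 142, 78, 77] = c2 86 d0 6d 75 7a 8e 4e 4d is 9 bytes > B = 6, so hash it first: H(key) = 04 9d, then zero-pad to 6 bytes: K' = 04 9d 00 00 00 00.
K' ⊕ ipad = 32 ab 36 36 36 36; K' ⊕ opad = 58 c1 5c 5c 5c 5c.
Inner hash: sum = 50+171+54+54+54+54+114 = 551 → 02 27.
Outer hash (recomputed tag): sum = 88+193+92+92+92+92+2+39 = 690 → 02 b2.
Recomputed tag = 02b2; claimed = 02b2 → match.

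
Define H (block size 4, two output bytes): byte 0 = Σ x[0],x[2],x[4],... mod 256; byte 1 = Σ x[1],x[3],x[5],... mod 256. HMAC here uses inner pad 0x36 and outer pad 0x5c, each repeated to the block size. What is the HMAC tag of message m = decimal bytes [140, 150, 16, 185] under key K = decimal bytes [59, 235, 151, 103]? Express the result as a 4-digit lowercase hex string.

7c6f

Key decimal bytes [59, 235, 151, 103] = 3b eb 97 67 is exactly B = 4 bytes: K' = 3b eb 97 67.
K' ⊕ ipad = 0d dd a1 51.  K' ⊕ opad = 67 b7 cb 3b.
Inner input = (K'⊕ipad) ∥ m = 0d dd a1 51 ∥ 8c 96 10 b9.
Inner hash: even-index sum = 330 mod 256 = 74; odd-index sum = 637 mod 256 = 125 → 4a 7d.
Outer input = (K'⊕opad) ∥ inner = 67 b7 cb 3b ∥ 4a 7d.
Outer hash (tag): even-index sum = 380 mod 256 = 124; odd-index sum = 367 mod 256 = 111 → 7c 6f.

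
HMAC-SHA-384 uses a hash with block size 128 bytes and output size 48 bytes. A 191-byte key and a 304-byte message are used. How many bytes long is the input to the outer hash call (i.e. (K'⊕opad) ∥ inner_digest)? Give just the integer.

176

Key is 191 > 128 bytes, so it is hashed to 48 bytes then zero-padded to 128: |K'| = 128.
Outer input = (K'⊕opad) ∥ H(inner) → 128 + 48 = 176 bytes.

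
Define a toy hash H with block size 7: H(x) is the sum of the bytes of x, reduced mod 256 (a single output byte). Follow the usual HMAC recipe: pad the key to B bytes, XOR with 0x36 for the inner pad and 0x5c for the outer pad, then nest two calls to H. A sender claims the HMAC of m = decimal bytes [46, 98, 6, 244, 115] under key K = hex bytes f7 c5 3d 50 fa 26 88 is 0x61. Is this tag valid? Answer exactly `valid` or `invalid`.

valid

Key hex bytes f7 c5 3d 50 fa 26 88 is exactly B = 7 bytes: K' = f7 c5 3d 50 fa 26 88.
K' ⊕ ipad = c1 f3 0b 66 cc 10 be; K' ⊕ opad = ab 99 61 0c a6 7a d4.
Inner hash: sum = 193+243+11+102+204+16+190+46+98+6+244+115 = 1468; mod 256 = 188 → bc.
Outer hash (recomputed tag): sum = 171+153+97+12+166+122+212+188 = 1121; mod 256 = 97 → 61.
Recomputed tag = 61; claimed = 61 → match.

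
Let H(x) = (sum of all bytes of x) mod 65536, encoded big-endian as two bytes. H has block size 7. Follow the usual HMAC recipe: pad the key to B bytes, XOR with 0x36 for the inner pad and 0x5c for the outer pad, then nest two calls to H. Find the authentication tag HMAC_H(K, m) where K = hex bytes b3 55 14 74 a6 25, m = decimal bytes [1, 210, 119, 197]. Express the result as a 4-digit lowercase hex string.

036f

Key hex bytes b3 55 14 74 a6 25 is 6 bytes ≤ B = 7; zero-pad to 7 bytes: K' = b3 55 14 74 a6 25 00.
K' ⊕ ipad = 85 63 22 42 90 13 36.  K' ⊕ opad = ef 09 48 28 fa 79 5c.
Inner input = (K'⊕ipad) ∥ m = 85 63 22 42 90 13 36 ∥ 01 d2 77 c5.
Inner hash: sum = 133+99+34+66+144+19+54+1+210+119+197 = 1076 → 04 34.
Outer input = (K'⊕opad) ∥ inner = ef 09 48 28 fa 79 5c ∥ 04 34.
Outer hash (tag): sum = 239+9+72+40+250+121+92+4+52 = 879 → 03 6f.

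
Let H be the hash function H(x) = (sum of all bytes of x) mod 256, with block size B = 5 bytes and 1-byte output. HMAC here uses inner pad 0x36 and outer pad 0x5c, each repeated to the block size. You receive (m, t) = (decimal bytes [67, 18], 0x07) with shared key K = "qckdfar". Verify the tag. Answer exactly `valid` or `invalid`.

valid

Key "qckdfar" = 71 63 6b 64 66 61 72 is 7 bytes > B = 5, so hash it first: H(key) = dc, then zero-pad to 5 bytes: K' = dc 00 00 00 00.
K' ⊕ ipad = ea 36 36 36 36; K' ⊕ opad = 80 5c 5c 5c 5c.
Inner hash: sum = 234+54+54+54+54+67+18 = 535; mod 256 = 23 → 17.
Outer hash (recomputed tag): sum = 128+92+92+92+92+23 = 519; mod 256 = 7 → 07.
Recomputed tag = 07; claimed = 07 → match.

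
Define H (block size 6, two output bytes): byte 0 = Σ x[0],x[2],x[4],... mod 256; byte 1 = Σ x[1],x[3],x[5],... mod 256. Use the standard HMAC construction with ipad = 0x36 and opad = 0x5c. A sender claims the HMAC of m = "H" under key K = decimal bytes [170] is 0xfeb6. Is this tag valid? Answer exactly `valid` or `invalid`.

Key decimal bytes [170] = aa is 1 byte ≤ B = 6; zero-pad to 6 bytes: K' = aa 00 00 00 00 00.
K' ⊕ ipad = 9c 36 36 36 36 36; K' ⊕ opad = f6 5c 5c 5c 5c 5c.
Inner hash: even-index sum = 336 mod 256 = 80; odd-index sum = 162 mod 256 = 162 → 50 a2.
Outer hash (recomputed tag): even-index sum = 510 mod 256 = 254; odd-index sum = 438 mod 256 = 182 → fe b6.
Recomputed tag = feb6; claimed = feb6 → match.

valid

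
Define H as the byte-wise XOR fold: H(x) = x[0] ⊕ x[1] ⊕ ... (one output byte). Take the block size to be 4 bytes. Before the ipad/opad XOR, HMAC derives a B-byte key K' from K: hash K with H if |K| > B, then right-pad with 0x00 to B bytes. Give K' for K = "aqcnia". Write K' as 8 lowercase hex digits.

15000000

|K| = 6 > B = 4, so first hash the key.
H(K): XOR 61⊕71⊕63⊕6e⊕69⊕61 = 15.
Zero-pad H(K) = 15 to 4 bytes: K' = 15 00 00 00.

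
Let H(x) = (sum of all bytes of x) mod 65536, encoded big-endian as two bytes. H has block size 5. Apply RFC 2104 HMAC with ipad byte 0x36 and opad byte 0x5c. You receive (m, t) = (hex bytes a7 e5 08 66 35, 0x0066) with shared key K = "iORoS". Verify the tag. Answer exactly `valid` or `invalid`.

invalid

Key "iORoS" = 69 4f 52 6f 53 is exactly B = 5 bytes: K' = 69 4f 52 6f 53.
K' ⊕ ipad = 5f 79 64 59 65; K' ⊕ opad = 35 13 0e 33 0f.
Inner hash: sum = 95+121+100+89+101+167+229+8+102+53 = 1065 → 04 29.
Outer hash (recomputed tag): sum = 53+19+14+51+15+4+41 = 197 → 00 c5.
Recomputed tag = 00c5; claimed = 0066 → mismatch.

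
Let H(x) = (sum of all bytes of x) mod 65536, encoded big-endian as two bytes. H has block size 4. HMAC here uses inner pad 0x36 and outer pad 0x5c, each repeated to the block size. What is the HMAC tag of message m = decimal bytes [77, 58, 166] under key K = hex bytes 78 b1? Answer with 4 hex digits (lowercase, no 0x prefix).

Key hex bytes 78 b1 is 2 bytes ≤ B = 4; zero-pad to 4 bytes: K' = 78 b1 00 00.
K' ⊕ ipad = 4e 87 36 36.  K' ⊕ opad = 24 ed 5c 5c.
Inner input = (K'⊕ipad) ∥ m = 4e 87 36 36 ∥ 4d 3a a6.
Inner hash: sum = 78+135+54+54+77+58+166 = 622 → 02 6e.
Outer input = (K'⊕opad) ∥ inner = 24 ed 5c 5c ∥ 02 6e.
Outer hash (tag): sum = 36+237+92+92+2+110 = 569 → 02 39.

0239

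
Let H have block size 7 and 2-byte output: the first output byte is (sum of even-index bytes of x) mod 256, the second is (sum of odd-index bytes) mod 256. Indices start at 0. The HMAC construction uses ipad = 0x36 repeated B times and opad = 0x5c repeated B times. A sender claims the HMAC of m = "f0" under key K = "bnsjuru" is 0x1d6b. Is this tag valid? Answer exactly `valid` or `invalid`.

invalid

Key "bnsjuru" = 62 6e 73 6a 75 72 75 is exactly B = 7 bytes: K' = 62 6e 73 6a 75 72 75.
K' ⊕ ipad = 54 58 45 5c 43 44 43; K' ⊕ opad = 3e 32 2f 36 29 2e 29.
Inner hash: even-index sum = 335 mod 256 = 79; odd-index sum = 350 mod 256 = 94 → 4f 5e.
Outer hash (recomputed tag): even-index sum = 285 mod 256 = 29; odd-index sum = 229 mod 256 = 229 → 1d e5.
Recomputed tag = 1de5; claimed = 1d6b → mismatch.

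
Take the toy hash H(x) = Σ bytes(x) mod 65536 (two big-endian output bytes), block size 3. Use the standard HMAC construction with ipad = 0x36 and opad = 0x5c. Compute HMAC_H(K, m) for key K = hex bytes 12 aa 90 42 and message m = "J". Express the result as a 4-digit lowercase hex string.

Key hex bytes 12 aa 90 42 is 4 bytes > B = 3, so hash it first: H(key) = 01 8e, then zero-pad to 3 bytes: K' = 01 8e 00.
K' ⊕ ipad = 37 b8 36.  K' ⊕ opad = 5d d2 5c.
Inner input = (K'⊕ipad) ∥ m = 37 b8 36 ∥ 4a.
Inner hash: sum = 55+184+54+74 = 367 → 01 6f.
Outer input = (K'⊕opad) ∥ inner = 5d d2 5c ∥ 01 6f.
Outer hash (tag): sum = 93+210+92+1+111 = 507 → 01 fb.

01fb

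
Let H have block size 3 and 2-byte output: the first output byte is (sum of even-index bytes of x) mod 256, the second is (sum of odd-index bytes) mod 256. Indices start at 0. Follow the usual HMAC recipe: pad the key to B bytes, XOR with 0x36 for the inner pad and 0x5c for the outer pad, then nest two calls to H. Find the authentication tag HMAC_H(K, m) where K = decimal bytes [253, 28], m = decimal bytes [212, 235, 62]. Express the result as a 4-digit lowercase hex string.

392c

Key decimal bytes [253, 28] = fd 1c is 2 bytes ≤ B = 3; zero-pad to 3 bytes: K' = fd 1c 00.
K' ⊕ ipad = cb 2a 36.  K' ⊕ opad = a1 40 5c.
Inner input = (K'⊕ipad) ∥ m = cb 2a 36 ∥ d4 eb 3e.
Inner hash: even-index sum = 492 mod 256 = 236; odd-index sum = 316 mod 256 = 60 → ec 3c.
Outer input = (K'⊕opad) ∥ inner = a1 40 5c ∥ ec 3c.
Outer hash (tag): even-index sum = 313 mod 256 = 57; odd-index sum = 300 mod 256 = 44 → 39 2c.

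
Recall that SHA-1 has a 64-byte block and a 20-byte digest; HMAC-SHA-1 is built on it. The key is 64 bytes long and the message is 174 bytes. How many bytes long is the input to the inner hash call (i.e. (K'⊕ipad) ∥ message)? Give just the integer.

Key is 64 ≤ 64 bytes, zero-padded: |K'| = 64.
Inner input = (K'⊕ipad) ∥ m → 64 + 174 = 238 bytes.

238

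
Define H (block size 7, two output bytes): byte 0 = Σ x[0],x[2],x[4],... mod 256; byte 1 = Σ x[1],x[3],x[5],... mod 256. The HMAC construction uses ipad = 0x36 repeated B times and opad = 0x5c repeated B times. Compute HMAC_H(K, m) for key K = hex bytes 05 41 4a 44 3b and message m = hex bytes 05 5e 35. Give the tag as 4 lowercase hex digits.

Key hex bytes 05 41 4a 44 3b is 5 bytes ≤ B = 7; zero-pad to 7 bytes: K' = 05 41 4a 44 3b 00 00.
K' ⊕ ipad = 33 77 7c 72 0d 36 36.  K' ⊕ opad = 59 1d 16 18 67 5c 5c.
Inner input = (K'⊕ipad) ∥ m = 33 77 7c 72 0d 36 36 ∥ 05 5e 35.
Inner hash: even-index sum = 336 mod 256 = 80; odd-index sum = 345 mod 256 = 89 → 50 59.
Outer input = (K'⊕opad) ∥ inner = 59 1d 16 18 67 5c 5c ∥ 50 59.
Outer hash (tag): even-index sum = 395 mod 256 = 139; odd-index sum = 225 mod 256 = 225 → 8b e1.

8be1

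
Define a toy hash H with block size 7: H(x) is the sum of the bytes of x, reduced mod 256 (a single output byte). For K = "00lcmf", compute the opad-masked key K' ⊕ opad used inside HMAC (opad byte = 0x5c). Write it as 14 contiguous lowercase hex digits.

Key "00lcmf" = 30 30 6c 63 6d 66 is 6 bytes ≤ B = 7; zero-pad to 7 bytes: K' = 30 30 6c 63 6d 66 00.
XOR each byte with 0x5c: 30⊕5c=6c, 30⊕5c=6c, 6c⊕5c=30, 63⊕5c=3f, 6d⊕5c=31, 66⊕5c=3a, 00⊕5c=5c.

6c6c303f313a5c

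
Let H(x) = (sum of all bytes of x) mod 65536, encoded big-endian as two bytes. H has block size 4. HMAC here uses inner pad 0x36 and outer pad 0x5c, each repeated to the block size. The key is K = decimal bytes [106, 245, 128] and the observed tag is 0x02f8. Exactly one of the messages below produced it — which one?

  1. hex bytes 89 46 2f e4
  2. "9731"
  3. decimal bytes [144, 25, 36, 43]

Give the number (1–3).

2

Key decimal bytes [106, 245, 128] = 6a f5 80 is 3 bytes ≤ B = 4; zero-pad to 4 bytes: K' = 6a f5 80 00.
K' ⊕ ipad = 5c c3 b6 36; K' ⊕ opad = 36 a9 dc 5c.
m1: inner = H(5c c3 b6 36 89 46 2f e4) = 03 ed; tag = H(36 a9 dc 5c 03 ed) = 0307
m2: inner = H(5c c3 b6 36 39 37 33 31) = 02 df; tag = H(36 a9 dc 5c 02 df) = 02f8 ← matches
m3: inner = H(5c c3 b6 36 90 19 24 2b) = 03 03; tag = H(36 a9 dc 5c 03 03) = 021d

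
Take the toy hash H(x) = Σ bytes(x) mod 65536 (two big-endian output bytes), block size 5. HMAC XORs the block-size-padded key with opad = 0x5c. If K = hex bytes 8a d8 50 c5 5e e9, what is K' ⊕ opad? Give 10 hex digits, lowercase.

5fe25c5c5c

Key hex bytes 8a d8 50 c5 5e e9 is 6 bytes > B = 5, so hash it first: H(key) = 03 be, then zero-pad to 5 bytes: K' = 03 be 00 00 00.
XOR each byte with 0x5c: 03⊕5c=5f, be⊕5c=e2, 00⊕5c=5c, 00⊕5c=5c, 00⊕5c=5c.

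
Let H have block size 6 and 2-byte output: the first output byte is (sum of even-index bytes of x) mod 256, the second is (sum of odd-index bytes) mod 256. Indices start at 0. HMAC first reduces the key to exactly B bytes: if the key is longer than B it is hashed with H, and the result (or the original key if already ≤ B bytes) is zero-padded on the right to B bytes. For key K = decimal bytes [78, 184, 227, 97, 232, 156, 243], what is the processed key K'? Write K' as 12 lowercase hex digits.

0cb500000000

|K| = 7 > B = 6, so first hash the key.
H(K): even-index sum = 780 mod 256 = 12; odd-index sum = 437 mod 256 = 181 → 0c b5.
Zero-pad H(K) = 0c b5 to 6 bytes: K' = 0c b5 00 00 00 00.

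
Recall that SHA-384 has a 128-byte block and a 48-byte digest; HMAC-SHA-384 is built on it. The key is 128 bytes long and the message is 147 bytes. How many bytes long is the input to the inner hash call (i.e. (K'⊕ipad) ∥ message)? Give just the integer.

Key is 128 ≤ 128 bytes, zero-padded: |K'| = 128.
Inner input = (K'⊕ipad) ∥ m → 128 + 147 = 275 bytes.

275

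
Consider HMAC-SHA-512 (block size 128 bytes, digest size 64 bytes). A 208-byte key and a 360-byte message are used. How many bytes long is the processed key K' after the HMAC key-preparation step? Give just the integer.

Key is 208 > 128 bytes, so it is hashed to 64 bytes then zero-padded to 128: |K'| = 128.

128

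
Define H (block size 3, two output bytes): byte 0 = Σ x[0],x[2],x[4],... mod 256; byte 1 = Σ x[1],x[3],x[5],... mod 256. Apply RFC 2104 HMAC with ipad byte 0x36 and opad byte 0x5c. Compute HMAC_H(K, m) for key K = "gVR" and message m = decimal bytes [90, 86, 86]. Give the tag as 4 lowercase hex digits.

Key "gVR" = 67 56 52 is exactly B = 3 bytes: K' = 67 56 52.
K' ⊕ ipad = 51 60 64.  K' ⊕ opad = 3b 0a 0e.
Inner input = (K'⊕ipad) ∥ m = 51 60 64 ∥ 5a 56 56.
Inner hash: even-index sum = 267 mod 256 = 11; odd-index sum = 272 mod 256 = 16 → 0b 10.
Outer input = (K'⊕opad) ∥ inner = 3b 0a 0e ∥ 0b 10.
Outer hash (tag): even-index sum = 89 mod 256 = 89; odd-index sum = 21 mod 256 = 21 → 59 15.

5915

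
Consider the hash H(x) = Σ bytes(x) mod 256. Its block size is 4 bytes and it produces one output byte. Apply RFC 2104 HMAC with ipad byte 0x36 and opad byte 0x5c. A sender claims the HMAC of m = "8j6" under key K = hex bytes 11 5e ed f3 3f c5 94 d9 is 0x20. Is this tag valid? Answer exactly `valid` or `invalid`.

valid

Key hex bytes 11 5e ed f3 3f c5 94 d9 is 8 bytes > B = 4, so hash it first: H(key) = c0, then zero-pad to 4 bytes: K' = c0 00 00 00.
K' ⊕ ipad = f6 36 36 36; K' ⊕ opad = 9c 5c 5c 5c.
Inner hash: sum = 246+54+54+54+56+106+54 = 624; mod 256 = 112 → 70.
Outer hash (recomputed tag): sum = 156+92+92+92+112 = 544; mod 256 = 32 → 20.
Recomputed tag = 20; claimed = 20 → match.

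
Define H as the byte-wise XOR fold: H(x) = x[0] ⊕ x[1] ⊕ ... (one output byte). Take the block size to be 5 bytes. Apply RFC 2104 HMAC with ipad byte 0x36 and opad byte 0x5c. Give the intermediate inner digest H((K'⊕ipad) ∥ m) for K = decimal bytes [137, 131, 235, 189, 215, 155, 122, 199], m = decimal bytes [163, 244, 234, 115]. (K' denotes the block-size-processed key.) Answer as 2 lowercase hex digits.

Key decimal bytes [137, 131, 235, 189, 215, 155, 122, 199] = 89 83 eb bd d7 9b 7a c7 is 8 bytes > B = 5, so hash it first: H(key) = ad, then zero-pad to 5 bytes: K' = ad 00 00 00 00.
K' ⊕ ipad = 9b 36 36 36 36.
Inner input = 9b 36 36 36 36 ∥ a3 f4 ea 73.
Inner hash: XOR 9b⊕36⊕36⊕36⊕36⊕a3⊕f4⊕ea⊕73 = 55.

55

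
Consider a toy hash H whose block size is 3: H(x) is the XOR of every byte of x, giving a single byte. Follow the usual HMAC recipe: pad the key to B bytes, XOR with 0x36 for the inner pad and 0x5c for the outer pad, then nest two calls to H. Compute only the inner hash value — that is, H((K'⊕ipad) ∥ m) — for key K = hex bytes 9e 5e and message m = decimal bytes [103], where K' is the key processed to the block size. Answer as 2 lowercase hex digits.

Key hex bytes 9e 5e is 2 bytes ≤ B = 3; zero-pad to 3 bytes: K' = 9e 5e 00.
K' ⊕ ipad = a8 68 36.
Inner input = a8 68 36 ∥ 67.
Inner hash: XOR a8⊕68⊕36⊕67 = 91.

91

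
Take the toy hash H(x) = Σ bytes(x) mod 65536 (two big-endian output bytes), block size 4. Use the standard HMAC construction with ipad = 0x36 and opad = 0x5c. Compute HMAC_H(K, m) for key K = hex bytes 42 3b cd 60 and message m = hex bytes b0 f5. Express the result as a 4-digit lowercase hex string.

Key hex bytes 42 3b cd 60 is exactly B = 4 bytes: K' = 42 3b cd 60.
K' ⊕ ipad = 74 0d fb 56.  K' ⊕ opad = 1e 67 91 3c.
Inner input = (K'⊕ipad) ∥ m = 74 0d fb 56 ∥ b0 f5.
Inner hash: sum = 116+13+251+86+176+245 = 887 → 03 77.
Outer input = (K'⊕opad) ∥ inner = 1e 67 91 3c ∥ 03 77.
Outer hash (tag): sum = 30+103+145+60+3+119 = 460 → 01 cc.

01cc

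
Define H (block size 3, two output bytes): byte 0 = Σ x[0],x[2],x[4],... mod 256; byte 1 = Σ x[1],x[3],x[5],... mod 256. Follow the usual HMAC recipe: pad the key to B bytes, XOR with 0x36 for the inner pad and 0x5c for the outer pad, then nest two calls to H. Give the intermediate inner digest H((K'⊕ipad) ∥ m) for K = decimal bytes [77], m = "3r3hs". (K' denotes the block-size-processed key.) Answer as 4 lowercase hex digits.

Key decimal bytes [77] = 4d is 1 byte ≤ B = 3; zero-pad to 3 bytes: K' = 4d 00 00.
K' ⊕ ipad = 7b 36 36.
Inner input = 7b 36 36 ∥ 33 72 33 68 73.
Inner hash: even-index sum = 395 mod 256 = 139; odd-index sum = 271 mod 256 = 15 → 8b 0f.

8b0f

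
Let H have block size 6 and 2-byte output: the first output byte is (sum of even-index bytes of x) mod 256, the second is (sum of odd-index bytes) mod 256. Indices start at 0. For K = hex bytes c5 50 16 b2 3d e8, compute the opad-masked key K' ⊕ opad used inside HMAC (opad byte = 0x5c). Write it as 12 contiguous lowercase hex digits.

Key hex bytes c5 50 16 b2 3d e8 is exactly B = 6 bytes: K' = c5 50 16 b2 3d e8.
XOR each byte with 0x5c: c5⊕5c=99, 50⊕5c=0c, 16⊕5c=4a, b2⊕5c=ee, 3d⊕5c=61, e8⊕5c=b4.

990c4aee61b4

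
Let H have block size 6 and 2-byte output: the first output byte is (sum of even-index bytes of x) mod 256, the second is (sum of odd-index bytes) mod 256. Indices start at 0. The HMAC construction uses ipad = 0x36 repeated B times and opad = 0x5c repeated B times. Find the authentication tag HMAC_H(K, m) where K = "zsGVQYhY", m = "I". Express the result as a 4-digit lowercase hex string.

Key "zsGVQYhY" = 7a 73 47 56 51 59 68 59 is 8 bytes > B = 6, so hash it first: H(key) = 7a 7b, then zero-pad to 6 bytes: K' = 7a 7b 00 00 00 00.
K' ⊕ ipad = 4c 4d 36 36 36 36.  K' ⊕ opad = 26 27 5c 5c 5c 5c.
Inner input = (K'⊕ipad) ∥ m = 4c 4d 36 36 36 36 ∥ 49.
Inner hash: even-index sum = 257 mod 256 = 1; odd-index sum = 185 mod 256 = 185 → 01 b9.
Outer input = (K'⊕opad) ∥ inner = 26 27 5c 5c 5c 5c ∥ 01 b9.
Outer hash (tag): even-index sum = 223 mod 256 = 223; odd-index sum = 408 mod 256 = 152 → df 98.

df98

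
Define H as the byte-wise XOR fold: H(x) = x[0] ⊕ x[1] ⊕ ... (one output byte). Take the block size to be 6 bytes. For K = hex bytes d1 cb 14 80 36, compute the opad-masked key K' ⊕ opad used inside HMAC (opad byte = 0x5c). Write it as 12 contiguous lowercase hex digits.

8d9748dc6a5c

Key hex bytes d1 cb 14 80 36 is 5 bytes ≤ B = 6; zero-pad to 6 bytes: K' = d1 cb 14 80 36 00.
XOR each byte with 0x5c: d1⊕5c=8d, cb⊕5c=97, 14⊕5c=48, 80⊕5c=dc, 36⊕5c=6a, 00⊕5c=5c.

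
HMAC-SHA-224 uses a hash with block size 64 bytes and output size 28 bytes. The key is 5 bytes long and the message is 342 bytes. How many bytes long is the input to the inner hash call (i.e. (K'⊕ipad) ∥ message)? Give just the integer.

406

Key is 5 ≤ 64 bytes, zero-padded: |K'| = 64.
Inner input = (K'⊕ipad) ∥ m → 64 + 342 = 406 bytes.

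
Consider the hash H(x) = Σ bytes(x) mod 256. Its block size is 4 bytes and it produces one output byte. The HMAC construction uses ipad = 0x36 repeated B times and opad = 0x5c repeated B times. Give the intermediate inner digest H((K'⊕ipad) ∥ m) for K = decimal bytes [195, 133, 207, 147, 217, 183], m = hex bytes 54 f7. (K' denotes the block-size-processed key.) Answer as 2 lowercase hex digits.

Key decimal bytes [195, 133, 207, 147, 217, 183] = c3 85 cf 93 d9 b7 is 6 bytes > B = 4, so hash it first: H(key) = 3a, then zero-pad to 4 bytes: K' = 3a 00 00 00.
K' ⊕ ipad = 0c 36 36 36.
Inner input = 0c 36 36 36 ∥ 54 f7.
Inner hash: sum = 12+54+54+54+84+247 = 505; mod 256 = 249 → f9.

f9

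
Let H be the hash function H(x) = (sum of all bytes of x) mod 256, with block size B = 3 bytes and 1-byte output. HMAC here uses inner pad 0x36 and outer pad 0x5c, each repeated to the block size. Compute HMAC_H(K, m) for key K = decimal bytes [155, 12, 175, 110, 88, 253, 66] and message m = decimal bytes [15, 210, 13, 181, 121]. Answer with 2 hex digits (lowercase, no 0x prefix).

Key decimal bytes [155, 12, 175, 110, 88, 253, 66] = 9b 0c af 6e 58 fd 42 is 7 bytes > B = 3, so hash it first: H(key) = 5b, then zero-pad to 3 bytes: K' = 5b 00 00.
K' ⊕ ipad = 6d 36 36.  K' ⊕ opad = 07 5c 5c.
Inner input = (K'⊕ipad) ∥ m = 6d 36 36 ∥ 0f d2 0d b5 79.
Inner hash: sum = 109+54+54+15+210+13+181+121 = 757; mod 256 = 245 → f5.
Outer input = (K'⊕opad) ∥ inner = 07 5c 5c ∥ f5.
Outer hash (tag): sum = 7+92+92+245 = 436; mod 256 = 180 → b4.

b4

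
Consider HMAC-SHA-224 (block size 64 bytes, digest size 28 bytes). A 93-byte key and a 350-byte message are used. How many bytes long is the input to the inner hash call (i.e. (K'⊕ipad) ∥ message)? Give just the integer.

Key is 93 > 64 bytes, so it is hashed to 28 bytes then zero-padded to 64: |K'| = 64.
Inner input = (K'⊕ipad) ∥ m → 64 + 350 = 414 bytes.

414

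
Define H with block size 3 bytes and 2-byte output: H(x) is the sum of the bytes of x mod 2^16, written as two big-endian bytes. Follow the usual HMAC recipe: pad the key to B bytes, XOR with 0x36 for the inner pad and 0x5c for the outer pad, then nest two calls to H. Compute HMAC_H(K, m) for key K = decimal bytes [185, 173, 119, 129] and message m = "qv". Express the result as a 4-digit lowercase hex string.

Key decimal bytes [185, 173, 119, 129] = b9 ad 77 81 is 4 bytes > B = 3, so hash it first: H(key) = 02 5e, then zero-pad to 3 bytes: K' = 02 5e 00.
K' ⊕ ipad = 34 68 36.  K' ⊕ opad = 5e 02 5c.
Inner input = (K'⊕ipad) ∥ m = 34 68 36 ∥ 71 76.
Inner hash: sum = 52+104+54+113+118 = 441 → 01 b9.
Outer input = (K'⊕opad) ∥ inner = 5e 02 5c ∥ 01 b9.
Outer hash (tag): sum = 94+2+92+1+185 = 374 → 01 76.

0176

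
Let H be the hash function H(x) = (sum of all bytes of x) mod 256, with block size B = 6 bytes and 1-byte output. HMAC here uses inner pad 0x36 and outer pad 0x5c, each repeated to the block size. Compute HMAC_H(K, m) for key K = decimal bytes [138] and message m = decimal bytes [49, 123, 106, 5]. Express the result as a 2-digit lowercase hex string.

87

Key decimal bytes [138] = 8a is 1 byte ≤ B = 6; zero-pad to 6 bytes: K' = 8a 00 00 00 00 00.
K' ⊕ ipad = bc 36 36 36 36 36.  K' ⊕ opad = d6 5c 5c 5c 5c 5c.
Inner input = (K'⊕ipad) ∥ m = bc 36 36 36 36 36 ∥ 31 7b 6a 05.
Inner hash: sum = 188+54+54+54+54+54+49+123+106+5 = 741; mod 256 = 229 → e5.
Outer input = (K'⊕opad) ∥ inner = d6 5c 5c 5c 5c 5c ∥ e5.
Outer hash (tag): sum = 214+92+92+92+92+92+229 = 903; mod 256 = 135 → 87.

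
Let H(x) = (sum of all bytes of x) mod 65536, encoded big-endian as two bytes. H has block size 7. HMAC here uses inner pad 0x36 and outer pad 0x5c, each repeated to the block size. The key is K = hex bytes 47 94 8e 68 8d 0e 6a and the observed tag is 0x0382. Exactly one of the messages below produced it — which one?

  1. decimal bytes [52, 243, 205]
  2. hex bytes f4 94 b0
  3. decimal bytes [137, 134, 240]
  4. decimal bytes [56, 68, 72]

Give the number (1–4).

Key hex bytes 47 94 8e 68 8d 0e 6a is exactly B = 7 bytes: K' = 47 94 8e 68 8d 0e 6a.
K' ⊕ ipad = 71 a2 b8 5e bb 38 5c; K' ⊕ opad = 1b c8 d2 34 d1 52 36.
m1: inner = H(71 a2 b8 5e bb 38 5c 34 f3 cd) = 05 6c; tag = H(1b c8 d2 34 d1 52 36 05 6c) = 03b3
m2: inner = H(71 a2 b8 5e bb 38 5c f4 94 b0) = 05 b0; tag = H(1b c8 d2 34 d1 52 36 05 b0) = 03f7
m3: inner = H(71 a2 b8 5e bb 38 5c 89 86 f0) = 05 77; tag = H(1b c8 d2 34 d1 52 36 05 77) = 03be
m4: inner = H(71 a2 b8 5e bb 38 5c 38 44 48) = 04 3c; tag = H(1b c8 d2 34 d1 52 36 04 3c) = 0382 ← matches

4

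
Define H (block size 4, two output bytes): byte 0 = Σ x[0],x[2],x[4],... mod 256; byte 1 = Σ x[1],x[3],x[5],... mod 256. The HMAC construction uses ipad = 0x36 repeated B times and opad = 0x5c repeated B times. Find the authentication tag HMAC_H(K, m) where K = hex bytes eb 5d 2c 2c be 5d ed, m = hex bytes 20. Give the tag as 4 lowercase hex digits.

441c

Key hex bytes eb 5d 2c 2c be 5d ed is 7 bytes > B = 4, so hash it first: H(key) = c2 e6, then zero-pad to 4 bytes: K' = c2 e6 00 00.
K' ⊕ ipad = f4 d0 36 36.  K' ⊕ opad = 9e ba 5c 5c.
Inner input = (K'⊕ipad) ∥ m = f4 d0 36 36 ∥ 20.
Inner hash: even-index sum = 330 mod 256 = 74; odd-index sum = 262 mod 256 = 6 → 4a 06.
Outer input = (K'⊕opad) ∥ inner = 9e ba 5c 5c ∥ 4a 06.
Outer hash (tag): even-index sum = 324 mod 256 = 68; odd-index sum = 284 mod 256 = 28 → 44 1c.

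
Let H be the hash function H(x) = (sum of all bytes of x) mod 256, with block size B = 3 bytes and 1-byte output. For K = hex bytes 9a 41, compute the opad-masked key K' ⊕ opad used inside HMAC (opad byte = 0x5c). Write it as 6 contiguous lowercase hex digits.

Key hex bytes 9a 41 is 2 bytes ≤ B = 3; zero-pad to 3 bytes: K' = 9a 41 00.
XOR each byte with 0x5c: 9a⊕5c=c6, 41⊕5c=1d, 00⊕5c=5c.

c61d5c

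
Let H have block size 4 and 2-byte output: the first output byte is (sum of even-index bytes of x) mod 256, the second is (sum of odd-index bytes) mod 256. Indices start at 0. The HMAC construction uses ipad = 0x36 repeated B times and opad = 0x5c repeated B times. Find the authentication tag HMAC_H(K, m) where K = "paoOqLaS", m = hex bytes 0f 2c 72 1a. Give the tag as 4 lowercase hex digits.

Key "paoOqLaS" = 70 61 6f 4f 71 4c 61 53 is 8 bytes > B = 4, so hash it first: H(key) = b1 4f, then zero-pad to 4 bytes: K' = b1 4f 00 00.
K' ⊕ ipad = 87 79 36 36.  K' ⊕ opad = ed 13 5c 5c.
Inner input = (K'⊕ipad) ∥ m = 87 79 36 36 ∥ 0f 2c 72 1a.
Inner hash: even-index sum = 318 mod 256 = 62; odd-index sum = 245 mod 256 = 245 → 3e f5.
Outer input = (K'⊕opad) ∥ inner = ed 13 5c 5c ∥ 3e f5.
Outer hash (tag): even-index sum = 391 mod 256 = 135; odd-index sum = 356 mod 256 = 100 → 87 64.

8764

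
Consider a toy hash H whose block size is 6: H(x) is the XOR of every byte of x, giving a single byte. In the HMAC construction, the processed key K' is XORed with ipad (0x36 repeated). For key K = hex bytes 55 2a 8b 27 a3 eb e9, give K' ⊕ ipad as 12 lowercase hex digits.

443636363636

Key hex bytes 55 2a 8b 27 a3 eb e9 is 7 bytes > B = 6, so hash it first: H(key) = 72, then zero-pad to 6 bytes: K' = 72 00 00 00 00 00.
XOR each byte with 0x36: 72⊕36=44, 00⊕36=36, 00⊕36=36, 00⊕36=36, 00⊕36=36, 00⊕36=36.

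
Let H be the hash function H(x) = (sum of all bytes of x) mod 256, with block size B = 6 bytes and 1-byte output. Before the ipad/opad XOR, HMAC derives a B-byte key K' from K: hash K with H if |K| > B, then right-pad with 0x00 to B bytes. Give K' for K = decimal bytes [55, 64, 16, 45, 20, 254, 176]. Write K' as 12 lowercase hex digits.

760000000000

|K| = 7 > B = 6, so first hash the key.
H(K): sum = 55+64+16+45+20+254+176 = 630; mod 256 = 118 → 76.
Zero-pad H(K) = 76 to 6 bytes: K' = 76 00 00 00 00 00.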